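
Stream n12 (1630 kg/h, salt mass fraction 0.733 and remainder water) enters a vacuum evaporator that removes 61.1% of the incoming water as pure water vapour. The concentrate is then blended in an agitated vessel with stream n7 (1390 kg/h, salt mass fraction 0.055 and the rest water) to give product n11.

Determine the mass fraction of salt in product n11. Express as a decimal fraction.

Vapour removed = 0.611×0.267×1630 = 265.91 kg/h; concentrate = 1364.1 kg/h.
salt reaching the mixer = 1194.8 (from concentrate) + 1390×0.055 = 1271.2 kg/h.
Product flow = 1364.1 + 1390 = 2754.1 kg/h; salt fraction = 0.462.

0.462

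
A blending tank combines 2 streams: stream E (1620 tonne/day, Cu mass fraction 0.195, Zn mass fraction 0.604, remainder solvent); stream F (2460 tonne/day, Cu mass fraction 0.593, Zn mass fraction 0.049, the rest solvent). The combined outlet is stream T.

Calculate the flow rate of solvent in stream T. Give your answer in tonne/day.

solvent out = solvent in = 1620×0.201 + 2460×0.358 = 1206.3 tonne/day.

1206 tonne/day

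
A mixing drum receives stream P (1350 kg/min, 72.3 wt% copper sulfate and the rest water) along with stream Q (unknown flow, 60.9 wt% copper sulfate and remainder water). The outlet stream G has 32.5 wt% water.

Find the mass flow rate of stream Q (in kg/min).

Let Q be the unknown flow. Total out = 1350 + Q.
water balance: 373.95 + 0.391·Q = 0.325·(1350 + Q)
(0.391 − 0.325)·Q = 0.325×1350 − 373.95 = 64.8
Q = 64.8 / 0.066 = 981.82 kg/min

981.8 kg/min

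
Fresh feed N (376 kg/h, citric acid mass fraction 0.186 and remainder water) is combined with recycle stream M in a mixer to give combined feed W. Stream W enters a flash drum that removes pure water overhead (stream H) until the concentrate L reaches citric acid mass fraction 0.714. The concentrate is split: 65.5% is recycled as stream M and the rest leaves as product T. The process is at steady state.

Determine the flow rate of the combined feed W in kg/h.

562 kg/h

Overall citric acid balance (none leaves overhead): citric acid in fresh feed = citric acid in product, i.e. 376×0.186 = (1−0.655)·L·0.714.
L = 69.936/(0.714×0.345) = 283.91 kg/h.
Recycle M = 0.655×283.91 = 185.96 kg/h.
Combined feed W = 376 + 185.96 = 561.96 kg/h.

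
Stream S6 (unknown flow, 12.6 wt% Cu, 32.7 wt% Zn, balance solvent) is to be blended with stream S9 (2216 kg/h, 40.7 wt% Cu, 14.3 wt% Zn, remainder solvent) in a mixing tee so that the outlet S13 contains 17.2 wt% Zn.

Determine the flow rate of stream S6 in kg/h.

414.6 kg/h

Let S6 be the unknown flow. Total out = 2216 + S6.
Zn balance: 316.89 + 0.327·S6 = 0.172·(2216 + S6)
(0.327 − 0.172)·S6 = 0.172×2216 − 316.89 = 64.264
S6 = 64.264 / 0.155 = 414.61 kg/h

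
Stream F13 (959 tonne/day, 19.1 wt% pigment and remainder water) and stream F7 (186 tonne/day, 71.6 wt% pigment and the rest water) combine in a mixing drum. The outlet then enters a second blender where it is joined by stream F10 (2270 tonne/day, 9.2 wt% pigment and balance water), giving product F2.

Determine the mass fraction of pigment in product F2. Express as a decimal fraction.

Overall, product flow = 3415 tonne/day.
pigment in = 959×0.191 + 186×0.716 + 2270×0.092 = 525.18 tonne/day.
pigment fraction in F2 = 0.154.

0.154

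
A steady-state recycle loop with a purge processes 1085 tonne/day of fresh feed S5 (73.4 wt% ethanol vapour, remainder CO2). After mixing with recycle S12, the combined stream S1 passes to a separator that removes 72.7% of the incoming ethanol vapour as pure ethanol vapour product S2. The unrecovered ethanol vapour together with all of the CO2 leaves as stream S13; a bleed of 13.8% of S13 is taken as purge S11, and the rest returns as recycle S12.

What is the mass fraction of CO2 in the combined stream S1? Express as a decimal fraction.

CO2 enters only via S5 and leaves only via the purge: 1085×0.266 = 0.138×(CO2 in S13), and the separator passes all CO2, so CO2 in S1 = CO2 in S13 = 2091.4 tonne/day.
ethanol vapour in S1: m_A = 1085×0.734 + (1−0.138)·(1−0.727)·m_A, so m_A = 796.39/0.7647 = 1041.5 tonne/day.
S1 = 1041.5 + 2091.4 = 3132.9 tonne/day.
CO2 fraction in S1 = 2091.4/3132.9 = 0.668.

0.668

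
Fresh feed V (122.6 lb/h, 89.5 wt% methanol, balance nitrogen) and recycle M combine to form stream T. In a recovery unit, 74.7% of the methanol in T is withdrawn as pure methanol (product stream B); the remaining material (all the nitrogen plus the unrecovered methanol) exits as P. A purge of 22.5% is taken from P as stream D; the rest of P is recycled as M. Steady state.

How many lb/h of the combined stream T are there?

nitrogen enters only via V and leaves only via the purge: 122.6×0.105 = 0.225×(nitrogen in P), and the recovery unit passes all nitrogen, so nitrogen in T = nitrogen in P = 57.213 lb/h.
methanol in T: m_A = 122.6×0.895 + (1−0.225)·(1−0.747)·m_A, so m_A = 109.73/0.8039 = 136.49 lb/h.
T = 136.49 + 57.213 = 193.7 lb/h.

193.7 lb/h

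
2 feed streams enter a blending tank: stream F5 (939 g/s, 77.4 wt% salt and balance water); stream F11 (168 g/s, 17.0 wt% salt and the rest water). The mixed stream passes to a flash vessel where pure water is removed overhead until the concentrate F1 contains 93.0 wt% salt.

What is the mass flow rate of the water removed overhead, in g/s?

294.8 g/s

salt entering = 939×0.774 + 168×0.170 = 755.35 g/s.
All salt reports to F1, so F1 = 755.35/0.930 = 812.2 g/s.
Total feed = 1107 g/s; overhead = 1107 − 812.2 = 294.8 g/s.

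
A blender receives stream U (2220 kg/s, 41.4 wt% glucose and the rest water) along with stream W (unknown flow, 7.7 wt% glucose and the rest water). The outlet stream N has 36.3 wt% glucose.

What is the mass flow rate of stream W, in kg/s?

395.9 kg/s

Let W be the unknown flow. Total out = 2220 + W.
glucose balance: 919.08 + 0.077·W = 0.363·(2220 + W)
(0.077 − 0.363)·W = 0.363×2220 − 919.08 = -113.22
W = -113.22 / -0.286 = 395.87 kg/s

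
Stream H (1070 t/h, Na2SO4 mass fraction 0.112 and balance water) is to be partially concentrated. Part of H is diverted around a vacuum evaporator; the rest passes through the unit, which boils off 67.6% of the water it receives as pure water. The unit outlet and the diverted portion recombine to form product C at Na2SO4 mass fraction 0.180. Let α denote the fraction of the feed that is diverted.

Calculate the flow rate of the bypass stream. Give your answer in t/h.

396.6 t/h

All 1070×0.112 = 119.84 t/h of Na2SO4 reaches C, so C = 119.84/0.180 = 665.78 t/h and vapour = 404.22 t/h.
The evaporator receives (1−α)·1070 of feed at 0.888 water and removes 0.676 of that water:
0.676×0.888×(1−α)×1070 = 404.22
(1−α) = 404.22/642.31 = 0.6293;  α = 0.3707.
Bypass flow = 0.3707×1070 = 396.62 t/h.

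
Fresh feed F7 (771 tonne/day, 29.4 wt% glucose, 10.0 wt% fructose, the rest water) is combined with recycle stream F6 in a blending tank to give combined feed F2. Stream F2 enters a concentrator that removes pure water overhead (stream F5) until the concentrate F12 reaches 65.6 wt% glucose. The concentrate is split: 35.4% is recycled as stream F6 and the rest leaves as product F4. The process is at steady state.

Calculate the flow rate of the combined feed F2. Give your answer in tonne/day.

960.4 tonne/day

Overall glucose balance (none leaves overhead): glucose in fresh feed = glucose in product, i.e. 771×0.294 = (1−0.354)·F12·0.656.
F12 = 226.67/(0.656×0.646) = 534.89 tonne/day.
Recycle F6 = 0.354×534.89 = 189.35 tonne/day.
Combined feed F2 = 771 + 189.35 = 960.35 tonne/day.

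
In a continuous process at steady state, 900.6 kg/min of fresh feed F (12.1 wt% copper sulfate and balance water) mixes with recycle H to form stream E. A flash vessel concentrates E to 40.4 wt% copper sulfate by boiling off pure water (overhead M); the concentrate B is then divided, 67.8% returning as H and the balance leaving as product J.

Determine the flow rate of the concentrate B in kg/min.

Overall copper sulfate balance (none leaves overhead): copper sulfate in fresh feed = copper sulfate in product, i.e. 900.6×0.121 = (1−0.678)·B·0.404.
B = 108.97/(0.404×0.322) = 837.68 kg/min.

837.7 kg/min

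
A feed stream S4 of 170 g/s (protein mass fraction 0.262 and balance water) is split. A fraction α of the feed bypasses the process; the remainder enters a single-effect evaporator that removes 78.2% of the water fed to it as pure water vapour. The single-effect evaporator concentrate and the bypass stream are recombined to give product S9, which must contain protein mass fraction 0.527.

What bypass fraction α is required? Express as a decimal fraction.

0.129

All 170×0.262 = 44.54 g/s of protein reaches S9, so S9 = 44.54/0.527 = 84.516 g/s and vapour = 85.484 g/s.
The evaporator receives (1−α)·170 of feed at 0.738 water and removes 0.782 of that water:
0.782×0.738×(1−α)×170 = 85.484
(1−α) = 85.484/98.11 = 0.8713;  α = 0.1287.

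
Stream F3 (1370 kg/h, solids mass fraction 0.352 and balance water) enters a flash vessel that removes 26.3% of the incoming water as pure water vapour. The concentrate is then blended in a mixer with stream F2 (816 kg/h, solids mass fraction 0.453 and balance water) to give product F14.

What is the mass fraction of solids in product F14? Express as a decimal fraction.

0.436

Vapour removed = 0.263×0.648×1370 = 233.48 kg/h; concentrate = 1136.5 kg/h.
solids reaching the mixer = 482.24 (from concentrate) + 816×0.453 = 851.89 kg/h.
Product flow = 1136.5 + 816 = 1952.5 kg/h; solids fraction = 0.436.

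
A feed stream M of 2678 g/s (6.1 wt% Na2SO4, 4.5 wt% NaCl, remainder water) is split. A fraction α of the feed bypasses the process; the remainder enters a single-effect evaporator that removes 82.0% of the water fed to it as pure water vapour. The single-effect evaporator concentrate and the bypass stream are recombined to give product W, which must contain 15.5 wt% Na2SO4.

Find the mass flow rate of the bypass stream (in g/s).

462.6 g/s

All 2678×0.061 = 163.36 g/s of Na2SO4 reaches W, so W = 163.36/0.155 = 1053.9 g/s and vapour = 1624.1 g/s.
The evaporator receives (1−α)·2678 of feed at 0.894 water and removes 0.820 of that water:
0.820×0.894×(1−α)×2678 = 1624.1
(1−α) = 1624.1/1963.2 = 0.8273;  α = 0.1727.
Bypass flow = 0.1727×2678 = 462.58 g/s.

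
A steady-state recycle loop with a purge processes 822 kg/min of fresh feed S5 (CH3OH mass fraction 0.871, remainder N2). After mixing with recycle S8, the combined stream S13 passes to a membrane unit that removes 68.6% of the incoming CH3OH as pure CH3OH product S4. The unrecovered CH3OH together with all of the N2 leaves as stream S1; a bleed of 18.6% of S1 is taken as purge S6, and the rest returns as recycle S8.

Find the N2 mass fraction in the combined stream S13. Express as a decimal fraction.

0.372

N2 enters only via S5 and leaves only via the purge: 822×0.129 = 0.186×(N2 in S1), and the membrane unit passes all N2, so N2 in S13 = N2 in S1 = 570.1 kg/min.
CH3OH in S13: m_A = 822×0.871 + (1−0.186)·(1−0.686)·m_A, so m_A = 715.96/0.7444 = 961.79 kg/min.
S13 = 961.79 + 570.1 = 1531.9 kg/min.
N2 fraction in S13 = 570.1/1531.9 = 0.372.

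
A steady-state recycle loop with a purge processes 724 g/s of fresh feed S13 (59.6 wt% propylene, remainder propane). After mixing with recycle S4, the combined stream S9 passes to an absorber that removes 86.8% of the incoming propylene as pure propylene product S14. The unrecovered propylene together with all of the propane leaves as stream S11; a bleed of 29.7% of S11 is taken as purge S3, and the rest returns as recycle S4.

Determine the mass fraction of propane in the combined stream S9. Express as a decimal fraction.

propane enters only via S13 and leaves only via the purge: 724×0.404 = 0.297×(propane in S11), and the absorber passes all propane, so propane in S9 = propane in S11 = 984.84 g/s.
propylene in S9: m_A = 724×0.596 + (1−0.297)·(1−0.868)·m_A, so m_A = 431.5/0.9072 = 475.64 g/s.
S9 = 475.64 + 984.84 = 1460.5 g/s.
propane fraction in S9 = 984.84/1460.5 = 0.6743.

0.6743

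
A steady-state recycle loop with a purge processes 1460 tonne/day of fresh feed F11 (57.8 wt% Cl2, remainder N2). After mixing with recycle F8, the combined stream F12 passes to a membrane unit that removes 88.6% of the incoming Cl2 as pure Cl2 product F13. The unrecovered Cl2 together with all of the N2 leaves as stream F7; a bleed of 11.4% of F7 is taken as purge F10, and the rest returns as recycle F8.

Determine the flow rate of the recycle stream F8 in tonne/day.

4883 tonne/day

N2 enters only via F11 and leaves only via the purge: 1460×0.422 = 0.114×(N2 in F7), and the membrane unit passes all N2, so N2 in F12 = N2 in F7 = 5404.6 tonne/day.
Cl2 in F12: m_A = 1460×0.578 + (1−0.114)·(1−0.886)·m_A, so m_A = 843.88/0.8990 = 938.69 tonne/day.
F7 = (1−0.886)×938.69 + 5404.6 = 5511.6 tonne/day.
Recycle F8 = (1−0.114)×5511.6 = 4883.3 tonne/day.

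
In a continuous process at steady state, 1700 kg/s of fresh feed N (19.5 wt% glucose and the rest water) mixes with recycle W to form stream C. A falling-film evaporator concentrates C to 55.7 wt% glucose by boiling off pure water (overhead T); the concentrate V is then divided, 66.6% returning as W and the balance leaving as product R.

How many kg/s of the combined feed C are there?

Overall glucose balance (none leaves overhead): glucose in fresh feed = glucose in product, i.e. 1700×0.195 = (1−0.666)·V·0.557.
V = 331.5/(0.557×0.334) = 1781.9 kg/s.
Recycle W = 0.666×1781.9 = 1186.7 kg/s.
Combined feed C = 1700 + 1186.7 = 2886.7 kg/s.

2887 kg/s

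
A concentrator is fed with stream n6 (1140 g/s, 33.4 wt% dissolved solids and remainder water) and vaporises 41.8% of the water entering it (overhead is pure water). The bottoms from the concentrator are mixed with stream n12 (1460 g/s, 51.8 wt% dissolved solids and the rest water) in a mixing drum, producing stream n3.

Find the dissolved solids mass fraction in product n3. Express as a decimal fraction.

Vapour removed = 0.418×0.666×1140 = 317.36 g/s; concentrate = 822.64 g/s.
dissolved solids reaching the mixer = 380.76 (from concentrate) + 1460×0.518 = 1137 g/s.
Product flow = 822.64 + 1460 = 2282.6 g/s; dissolved solids fraction = 0.498.

0.498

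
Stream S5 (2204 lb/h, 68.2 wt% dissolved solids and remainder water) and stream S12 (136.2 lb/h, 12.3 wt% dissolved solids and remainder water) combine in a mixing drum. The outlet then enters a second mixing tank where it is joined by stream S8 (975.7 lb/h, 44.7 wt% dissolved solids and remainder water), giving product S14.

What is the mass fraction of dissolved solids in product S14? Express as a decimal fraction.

Overall, product flow = 3315.9 lb/h.
dissolved solids in = 2204×0.682 + 136.2×0.123 + 975.7×0.447 = 1956 lb/h.
dissolved solids fraction in S14 = 0.5899.

0.5899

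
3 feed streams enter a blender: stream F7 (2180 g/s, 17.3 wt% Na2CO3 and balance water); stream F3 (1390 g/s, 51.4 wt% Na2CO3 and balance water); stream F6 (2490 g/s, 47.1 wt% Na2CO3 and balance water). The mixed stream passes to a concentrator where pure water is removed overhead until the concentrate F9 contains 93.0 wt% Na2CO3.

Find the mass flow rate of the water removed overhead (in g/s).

Na2CO3 entering = 2180×0.173 + 1390×0.514 + 2490×0.471 = 2264.4 g/s.
All Na2CO3 reports to F9, so F9 = 2264.4/0.930 = 2434.8 g/s.
Total feed = 6060 g/s; overhead = 6060 − 2434.8 = 3625.2 g/s.

3625 g/s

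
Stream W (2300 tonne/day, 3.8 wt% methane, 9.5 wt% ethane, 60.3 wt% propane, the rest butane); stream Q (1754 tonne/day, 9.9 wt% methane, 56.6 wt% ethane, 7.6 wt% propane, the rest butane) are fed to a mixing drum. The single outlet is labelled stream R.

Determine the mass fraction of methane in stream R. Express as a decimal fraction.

Total flow out = 2300 + 1754 = 4054 tonne/day.
methane in = 2300×0.038 + 1754×0.099 = 261.05 tonne/day.
methane mass fraction in R = 261.05/4054 = 0.064.

0.064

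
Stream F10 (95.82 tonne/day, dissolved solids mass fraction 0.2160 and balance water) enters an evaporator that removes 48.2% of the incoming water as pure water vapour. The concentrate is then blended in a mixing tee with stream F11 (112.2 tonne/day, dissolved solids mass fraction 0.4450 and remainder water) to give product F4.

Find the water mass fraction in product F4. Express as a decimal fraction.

0.5889

Vapour removed = 0.482×0.784×95.82 = 36.209 tonne/day; concentrate = 59.611 tonne/day.
water reaching the mixer = 38.914 (from concentrate) + 112.2×0.555 = 101.18 tonne/day.
Product flow = 59.611 + 112.2 = 171.81 tonne/day; water fraction = 0.5889.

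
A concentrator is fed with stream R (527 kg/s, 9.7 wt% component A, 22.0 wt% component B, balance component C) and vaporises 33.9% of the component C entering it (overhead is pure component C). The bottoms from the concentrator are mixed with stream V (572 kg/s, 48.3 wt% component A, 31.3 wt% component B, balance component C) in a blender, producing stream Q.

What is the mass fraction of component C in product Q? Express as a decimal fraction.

0.363

Vapour removed = 0.339×0.683×527 = 122.02 kg/s; concentrate = 404.98 kg/s.
component C reaching the mixer = 237.92 (from concentrate) + 572×0.204 = 354.61 kg/s.
Product flow = 404.98 + 572 = 976.98 kg/s; component C fraction = 0.363.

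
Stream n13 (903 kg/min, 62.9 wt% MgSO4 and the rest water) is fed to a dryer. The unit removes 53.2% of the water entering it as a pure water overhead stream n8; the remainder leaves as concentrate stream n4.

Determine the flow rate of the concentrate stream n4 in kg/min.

724.8 kg/min

water entering = 903×0.371 = 335.01 kg/min; overhead removed = 0.532×335.01 = 178.23 kg/min.
Concentrate = 903 − 178.23 = 724.77 kg/min.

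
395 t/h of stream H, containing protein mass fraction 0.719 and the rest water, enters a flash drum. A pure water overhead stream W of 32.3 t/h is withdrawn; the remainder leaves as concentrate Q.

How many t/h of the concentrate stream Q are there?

Concentrate = 395 − 32.3 = 362.7 t/h.

362.7 t/h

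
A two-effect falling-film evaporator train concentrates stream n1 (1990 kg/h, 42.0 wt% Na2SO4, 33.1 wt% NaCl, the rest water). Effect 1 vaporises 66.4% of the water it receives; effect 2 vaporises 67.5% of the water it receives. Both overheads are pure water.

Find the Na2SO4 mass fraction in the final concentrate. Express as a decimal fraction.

water in feed = 1990×0.249 = 495.51 kg/h.
After stage 1: water left = (1−0.664)×495.51 = 166.49; stream total = 1661 kg/h.
After stage 2: water left = (1−0.675)×166.49 = 54.11; final concentrate = 1548.6 kg/h.
Na2SO4 fraction = 835.8/1548.6 = 0.5397.

0.5397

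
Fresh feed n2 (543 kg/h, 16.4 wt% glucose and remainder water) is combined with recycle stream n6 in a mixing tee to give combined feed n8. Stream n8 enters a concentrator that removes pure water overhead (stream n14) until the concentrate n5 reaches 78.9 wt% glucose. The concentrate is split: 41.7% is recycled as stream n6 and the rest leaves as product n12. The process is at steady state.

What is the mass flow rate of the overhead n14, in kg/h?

Overall glucose balance (none leaves overhead): glucose in fresh feed = glucose in product, i.e. 543×0.164 = (1−0.417)·n5·0.789.
n5 = 89.052/(0.789×0.583) = 193.6 kg/h.
Recycle n6 = 0.417×193.6 = 80.73 kg/h.
Combined feed n8 = 543 + 80.73 = 623.73 kg/h.
Overhead n14 = n8 − n5 = 623.73 − 193.6 = 430.13 kg/h.

430.1 kg/h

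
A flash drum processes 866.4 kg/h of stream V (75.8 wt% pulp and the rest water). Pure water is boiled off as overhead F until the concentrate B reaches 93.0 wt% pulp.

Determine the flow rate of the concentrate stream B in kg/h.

pulp is conserved: 866.4×0.758 = 656.73 kg/h all reports to the concentrate.
Concentrate = 656.73/(target fraction) = 706.16 kg/h.

706.2 kg/h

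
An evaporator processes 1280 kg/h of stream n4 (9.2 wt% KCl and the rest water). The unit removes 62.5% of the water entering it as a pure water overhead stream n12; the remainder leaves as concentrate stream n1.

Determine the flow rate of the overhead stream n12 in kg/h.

water entering = 1280×0.908 = 1162.2 kg/h; overhead removed = 0.625×1162.2 = 726.4 kg/h.

726.4 kg/h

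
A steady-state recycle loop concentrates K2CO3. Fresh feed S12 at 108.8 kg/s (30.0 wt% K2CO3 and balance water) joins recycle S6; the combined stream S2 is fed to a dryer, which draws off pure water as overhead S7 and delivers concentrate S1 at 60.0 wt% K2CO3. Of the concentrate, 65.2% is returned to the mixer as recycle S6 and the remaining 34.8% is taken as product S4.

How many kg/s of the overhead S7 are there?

Overall K2CO3 balance (none leaves overhead): K2CO3 in fresh feed = K2CO3 in product, i.e. 108.8×0.300 = (1−0.652)·S1·0.600.
S1 = 32.64/(0.600×0.348) = 156.32 kg/s.
Recycle S6 = 0.652×156.32 = 101.92 kg/s.
Combined feed S2 = 108.8 + 101.92 = 210.72 kg/s.
Overhead S7 = S2 − S1 = 210.72 − 156.32 = 54.4 kg/s.

54.4 kg/s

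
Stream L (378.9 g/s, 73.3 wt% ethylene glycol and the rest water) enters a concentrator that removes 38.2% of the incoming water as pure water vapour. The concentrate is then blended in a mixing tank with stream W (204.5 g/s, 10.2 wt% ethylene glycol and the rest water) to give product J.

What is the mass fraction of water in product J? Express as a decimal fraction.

0.4519

Vapour removed = 0.382×0.267×378.9 = 38.646 g/s; concentrate = 340.25 g/s.
water reaching the mixer = 62.521 (from concentrate) + 204.5×0.898 = 246.16 g/s.
Product flow = 340.25 + 204.5 = 544.75 g/s; water fraction = 0.4519.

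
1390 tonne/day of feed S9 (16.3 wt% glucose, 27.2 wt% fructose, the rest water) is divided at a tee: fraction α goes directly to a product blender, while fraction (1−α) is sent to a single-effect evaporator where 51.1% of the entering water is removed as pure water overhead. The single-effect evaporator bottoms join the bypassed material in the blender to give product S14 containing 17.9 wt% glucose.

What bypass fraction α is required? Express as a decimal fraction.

All 1390×0.163 = 226.57 tonne/day of glucose reaches S14, so S14 = 226.57/0.179 = 1265.8 tonne/day and vapour = 124.25 tonne/day.
The evaporator receives (1−α)·1390 of feed at 0.565 water and removes 0.511 of that water:
0.511×0.565×(1−α)×1390 = 124.25
(1−α) = 124.25/401.31 = 0.3096;  α = 0.6904.

0.690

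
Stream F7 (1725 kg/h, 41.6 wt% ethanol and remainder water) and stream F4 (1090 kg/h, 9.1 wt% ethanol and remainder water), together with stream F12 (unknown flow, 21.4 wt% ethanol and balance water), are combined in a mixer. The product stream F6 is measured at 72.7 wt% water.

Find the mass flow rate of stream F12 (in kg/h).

818.6 kg/h

Let F12 be the unknown flow. Total out = 2815 + F12.
water balance: 1998.2 + 0.786·F12 = 0.727·(2815 + F12)
(0.786 − 0.727)·F12 = 0.727×2815 − 1998.2 = 48.295
F12 = 48.295 / 0.059 = 818.56 kg/h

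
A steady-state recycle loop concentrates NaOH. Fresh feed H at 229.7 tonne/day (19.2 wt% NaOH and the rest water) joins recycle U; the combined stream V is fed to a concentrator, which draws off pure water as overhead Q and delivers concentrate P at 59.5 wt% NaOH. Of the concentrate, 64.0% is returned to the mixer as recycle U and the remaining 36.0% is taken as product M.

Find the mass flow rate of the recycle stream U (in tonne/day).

Overall NaOH balance (none leaves overhead): NaOH in fresh feed = NaOH in product, i.e. 229.7×0.192 = (1−0.640)·P·0.595.
P = 44.102/(0.595×0.360) = 205.89 tonne/day.
Recycle U = 0.640×205.89 = 131.77 tonne/day.

131.8 tonne/day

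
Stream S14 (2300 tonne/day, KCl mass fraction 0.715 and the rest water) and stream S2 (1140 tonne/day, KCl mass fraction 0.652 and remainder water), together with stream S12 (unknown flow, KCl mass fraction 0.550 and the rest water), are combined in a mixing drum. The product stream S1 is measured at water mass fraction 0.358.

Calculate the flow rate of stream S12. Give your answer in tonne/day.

Let S12 be the unknown flow. Total out = 3440 + S12.
water balance: 1052.2 + 0.450·S12 = 0.358·(3440 + S12)
(0.450 − 0.358)·S12 = 0.358×3440 − 1052.2 = 179.3
S12 = 179.3 / 0.092 = 1948.9 tonne/day

1949 tonne/day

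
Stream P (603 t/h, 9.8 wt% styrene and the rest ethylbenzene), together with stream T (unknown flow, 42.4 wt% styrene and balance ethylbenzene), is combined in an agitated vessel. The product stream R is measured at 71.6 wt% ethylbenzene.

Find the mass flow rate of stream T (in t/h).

801.1 t/h

Let T be the unknown flow. Total out = 603 + T.
ethylbenzene balance: 543.91 + 0.576·T = 0.716·(603 + T)
(0.576 − 0.716)·T = 0.716×603 − 543.91 = -112.16
T = -112.16 / -0.140 = 801.13 t/h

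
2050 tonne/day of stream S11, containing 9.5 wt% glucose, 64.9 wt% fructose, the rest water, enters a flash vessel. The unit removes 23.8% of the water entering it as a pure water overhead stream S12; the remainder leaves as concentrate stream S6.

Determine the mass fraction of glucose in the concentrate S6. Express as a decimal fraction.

glucose is not removed: 2050×0.095 = 194.75 tonne/day of glucose enters S6.
water entering = 2050×0.256 = 524.8 tonne/day; overhead removed = 0.238×524.8 = 124.9 tonne/day.
Concentrate = 2050 − 124.9 = 1925.1 tonne/day.
Mass fraction = 194.75/1925.1 = 0.101.

0.101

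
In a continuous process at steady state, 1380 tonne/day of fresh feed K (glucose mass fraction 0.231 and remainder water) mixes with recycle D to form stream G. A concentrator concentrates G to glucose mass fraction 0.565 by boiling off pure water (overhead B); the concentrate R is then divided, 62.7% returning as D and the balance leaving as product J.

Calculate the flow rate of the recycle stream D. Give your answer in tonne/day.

948.4 tonne/day

Overall glucose balance (none leaves overhead): glucose in fresh feed = glucose in product, i.e. 1380×0.231 = (1−0.627)·R·0.565.
R = 318.78/(0.565×0.373) = 1512.6 tonne/day.
Recycle D = 0.627×1512.6 = 948.42 tonne/day.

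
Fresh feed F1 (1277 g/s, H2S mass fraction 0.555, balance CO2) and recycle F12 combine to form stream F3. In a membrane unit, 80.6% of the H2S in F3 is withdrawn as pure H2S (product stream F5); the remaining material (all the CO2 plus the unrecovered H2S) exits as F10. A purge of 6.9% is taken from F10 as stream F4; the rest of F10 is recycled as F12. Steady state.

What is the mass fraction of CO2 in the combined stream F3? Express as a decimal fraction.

CO2 enters only via F1 and leaves only via the purge: 1277×0.445 = 0.069×(CO2 in F10), and the membrane unit passes all CO2, so CO2 in F3 = CO2 in F10 = 8235.7 g/s.
H2S in F3: m_A = 1277×0.555 + (1−0.069)·(1−0.806)·m_A, so m_A = 708.74/0.8194 = 864.96 g/s.
F3 = 864.96 + 8235.7 = 9100.7 g/s.
CO2 fraction in F3 = 8235.7/9100.7 = 0.905.

0.905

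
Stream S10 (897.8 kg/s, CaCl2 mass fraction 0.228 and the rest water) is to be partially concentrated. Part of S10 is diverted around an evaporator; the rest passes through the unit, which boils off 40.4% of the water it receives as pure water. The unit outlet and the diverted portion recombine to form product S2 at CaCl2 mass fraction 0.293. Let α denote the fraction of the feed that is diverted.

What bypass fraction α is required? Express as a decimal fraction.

All 897.8×0.228 = 204.7 kg/s of CaCl2 reaches S2, so S2 = 204.7/0.293 = 698.63 kg/s and vapour = 199.17 kg/s.
The evaporator receives (1−α)·897.8 of feed at 0.772 water and removes 0.404 of that water:
0.404×0.772×(1−α)×897.8 = 199.17
(1−α) = 199.17/280.01 = 0.7113;  α = 0.2887.

0.289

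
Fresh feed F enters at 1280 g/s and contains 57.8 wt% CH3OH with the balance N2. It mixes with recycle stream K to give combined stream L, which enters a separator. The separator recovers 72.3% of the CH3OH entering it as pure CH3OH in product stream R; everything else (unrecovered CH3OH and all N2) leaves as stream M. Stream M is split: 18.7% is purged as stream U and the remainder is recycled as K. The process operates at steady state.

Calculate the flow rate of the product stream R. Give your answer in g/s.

690.4 g/s

CH3OH in L: m_A = 1280×0.578 + (1−0.187)·(1−0.723)·m_A, so m_A = 739.84/0.7748 = 954.88 g/s.
Product R = 0.723×954.88 = 690.38 g/s.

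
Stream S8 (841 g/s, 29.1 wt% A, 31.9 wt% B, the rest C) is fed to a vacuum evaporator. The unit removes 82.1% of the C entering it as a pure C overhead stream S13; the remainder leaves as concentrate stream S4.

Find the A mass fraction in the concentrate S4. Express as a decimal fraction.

A is not removed: 841×0.291 = 244.73 g/s of A enters S4.
C entering = 841×0.390 = 327.99 g/s; overhead removed = 0.821×327.99 = 269.28 g/s.
Concentrate = 841 − 269.28 = 571.72 g/s.
Mass fraction = 244.73/571.72 = 0.4281.

0.4281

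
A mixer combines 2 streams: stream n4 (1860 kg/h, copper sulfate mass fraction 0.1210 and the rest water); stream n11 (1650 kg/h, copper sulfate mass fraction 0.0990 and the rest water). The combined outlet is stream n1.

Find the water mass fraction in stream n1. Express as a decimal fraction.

Total flow out = 1860 + 1650 = 3510 kg/h.
water in = 1860×0.879 + 1650×0.901 = 3121.6 kg/h.
water mass fraction in n1 = 3121.6/3510 = 0.8893.

0.8893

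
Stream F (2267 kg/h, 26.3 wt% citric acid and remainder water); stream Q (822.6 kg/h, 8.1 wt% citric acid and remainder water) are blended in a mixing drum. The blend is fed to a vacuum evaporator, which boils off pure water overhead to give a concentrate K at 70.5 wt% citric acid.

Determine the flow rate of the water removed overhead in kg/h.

citric acid entering = 2267×0.263 + 822.6×0.081 = 662.85 kg/h.
All citric acid reports to K, so K = 662.85/0.705 = 940.22 kg/h.
Total feed = 3089.6 kg/h; overhead = 3089.6 − 940.22 = 2149.4 kg/h.

2149 kg/h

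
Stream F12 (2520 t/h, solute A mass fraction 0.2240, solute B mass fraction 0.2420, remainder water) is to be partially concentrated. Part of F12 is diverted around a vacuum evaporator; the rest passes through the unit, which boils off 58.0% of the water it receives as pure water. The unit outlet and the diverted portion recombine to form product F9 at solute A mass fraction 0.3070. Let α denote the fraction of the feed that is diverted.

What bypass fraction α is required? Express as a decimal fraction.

All 2520×0.224 = 564.48 t/h of solute A reaches F9, so F9 = 564.48/0.307 = 1838.7 t/h and vapour = 681.3 t/h.
The evaporator receives (1−α)·2520 of feed at 0.534 water and removes 0.580 of that water:
0.580×0.534×(1−α)×2520 = 681.3
(1−α) = 681.3/780.49 = 0.8729;  α = 0.1271.

0.127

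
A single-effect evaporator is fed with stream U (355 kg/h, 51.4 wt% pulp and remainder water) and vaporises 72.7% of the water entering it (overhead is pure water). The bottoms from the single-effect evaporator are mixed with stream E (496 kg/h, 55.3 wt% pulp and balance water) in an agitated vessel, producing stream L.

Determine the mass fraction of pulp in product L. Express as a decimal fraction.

Vapour removed = 0.727×0.486×355 = 125.43 kg/h; concentrate = 229.57 kg/h.
pulp reaching the mixer = 182.47 (from concentrate) + 496×0.553 = 456.76 kg/h.
Product flow = 229.57 + 496 = 725.57 kg/h; pulp fraction = 0.630.

0.630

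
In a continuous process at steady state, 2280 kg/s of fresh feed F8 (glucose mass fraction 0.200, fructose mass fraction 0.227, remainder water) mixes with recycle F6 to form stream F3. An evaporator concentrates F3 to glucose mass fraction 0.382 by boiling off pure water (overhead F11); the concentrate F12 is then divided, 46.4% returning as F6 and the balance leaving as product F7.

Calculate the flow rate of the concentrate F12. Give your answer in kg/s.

2227 kg/s

Overall glucose balance (none leaves overhead): glucose in fresh feed = glucose in product, i.e. 2280×0.200 = (1−0.464)·F12·0.382.
F12 = 456/(0.382×0.536) = 2227.1 kg/s.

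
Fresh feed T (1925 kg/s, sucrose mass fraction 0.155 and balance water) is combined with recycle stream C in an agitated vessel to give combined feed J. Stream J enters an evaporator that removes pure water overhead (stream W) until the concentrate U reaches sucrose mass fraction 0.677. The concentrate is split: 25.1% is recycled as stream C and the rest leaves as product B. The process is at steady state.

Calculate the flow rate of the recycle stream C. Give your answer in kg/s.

Overall sucrose balance (none leaves overhead): sucrose in fresh feed = sucrose in product, i.e. 1925×0.155 = (1−0.251)·U·0.677.
U = 298.38/(0.677×0.749) = 588.43 kg/s.
Recycle C = 0.251×588.43 = 147.69 kg/s.

147.7 kg/s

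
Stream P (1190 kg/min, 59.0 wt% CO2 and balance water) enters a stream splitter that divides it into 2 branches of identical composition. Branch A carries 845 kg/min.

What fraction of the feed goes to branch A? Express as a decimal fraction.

Fraction to A = 845/1190 = 0.7101.

0.710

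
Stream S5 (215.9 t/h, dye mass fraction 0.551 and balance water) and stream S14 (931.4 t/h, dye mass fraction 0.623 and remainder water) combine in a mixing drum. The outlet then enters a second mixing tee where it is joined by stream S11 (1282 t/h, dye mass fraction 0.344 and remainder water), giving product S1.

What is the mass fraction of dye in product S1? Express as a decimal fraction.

Overall, product flow = 2429.3 t/h.
dye in = 215.9×0.551 + 931.4×0.623 + 1282×0.344 = 1140.2 t/h.
dye fraction in S1 = 0.469.

0.469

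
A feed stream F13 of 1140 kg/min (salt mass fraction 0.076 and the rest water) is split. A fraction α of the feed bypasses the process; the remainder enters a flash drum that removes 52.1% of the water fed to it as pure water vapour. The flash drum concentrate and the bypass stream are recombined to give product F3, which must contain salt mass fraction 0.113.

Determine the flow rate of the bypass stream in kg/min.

All 1140×0.076 = 86.64 kg/min of salt reaches F3, so F3 = 86.64/0.113 = 766.73 kg/min and vapour = 373.27 kg/min.
The evaporator receives (1−α)·1140 of feed at 0.924 water and removes 0.521 of that water:
0.521×0.924×(1−α)×1140 = 373.27
(1−α) = 373.27/548.8 = 0.6802;  α = 0.3198.
Bypass flow = 0.3198×1140 = 364.61 kg/min.

364.6 kg/min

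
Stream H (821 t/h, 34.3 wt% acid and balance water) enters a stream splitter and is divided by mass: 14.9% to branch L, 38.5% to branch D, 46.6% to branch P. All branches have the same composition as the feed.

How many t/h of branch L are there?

Branch L flow = 0.149×821 = 122.33 t/h.

122.3 t/h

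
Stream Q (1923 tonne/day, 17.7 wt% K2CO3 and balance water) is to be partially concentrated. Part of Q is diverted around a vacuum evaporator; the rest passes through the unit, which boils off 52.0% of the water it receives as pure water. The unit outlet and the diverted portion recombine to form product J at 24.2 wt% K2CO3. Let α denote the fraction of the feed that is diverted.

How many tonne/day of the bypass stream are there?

716.1 tonne/day

All 1923×0.177 = 340.37 tonne/day of K2CO3 reaches J, so J = 340.37/0.242 = 1406.5 tonne/day and vapour = 516.51 tonne/day.
The evaporator receives (1−α)·1923 of feed at 0.823 water and removes 0.520 of that water:
0.520×0.823×(1−α)×1923 = 516.51
(1−α) = 516.51/822.97 = 0.6276;  α = 0.3724.
Bypass flow = 0.3724×1923 = 716.09 tonne/day.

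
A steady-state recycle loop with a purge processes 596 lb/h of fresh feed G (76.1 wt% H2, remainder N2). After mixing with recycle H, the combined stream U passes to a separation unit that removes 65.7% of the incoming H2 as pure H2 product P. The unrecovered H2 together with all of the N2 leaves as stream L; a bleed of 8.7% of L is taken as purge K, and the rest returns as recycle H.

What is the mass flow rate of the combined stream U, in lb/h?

N2 enters only via G and leaves only via the purge: 596×0.239 = 0.087×(N2 in L), and the separation unit passes all N2, so N2 in U = N2 in L = 1637.3 lb/h.
H2 in U: m_A = 596×0.761 + (1−0.087)·(1−0.657)·m_A, so m_A = 453.56/0.6868 = 660.35 lb/h.
U = 660.35 + 1637.3 = 2297.6 lb/h.

2298 lb/h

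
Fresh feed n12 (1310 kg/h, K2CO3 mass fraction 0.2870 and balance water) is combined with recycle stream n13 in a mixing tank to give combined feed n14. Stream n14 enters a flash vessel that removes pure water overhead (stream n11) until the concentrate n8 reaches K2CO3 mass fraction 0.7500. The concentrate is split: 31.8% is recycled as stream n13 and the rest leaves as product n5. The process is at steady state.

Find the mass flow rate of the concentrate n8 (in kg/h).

Overall K2CO3 balance (none leaves overhead): K2CO3 in fresh feed = K2CO3 in product, i.e. 1310×0.287 = (1−0.318)·n8·0.750.
n8 = 375.97/(0.750×0.682) = 735.03 kg/h.

735 kg/h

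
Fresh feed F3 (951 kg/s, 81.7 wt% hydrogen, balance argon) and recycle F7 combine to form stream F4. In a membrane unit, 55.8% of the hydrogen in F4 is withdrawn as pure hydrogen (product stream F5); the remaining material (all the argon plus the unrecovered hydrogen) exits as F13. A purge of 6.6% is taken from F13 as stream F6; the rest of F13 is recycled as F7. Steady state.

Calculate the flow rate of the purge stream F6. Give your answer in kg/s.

argon enters only via F3 and leaves only via the purge: 951×0.183 = 0.066×(argon in F13), and the membrane unit passes all argon, so argon in F4 = argon in F13 = 2636.9 kg/s.
hydrogen in F4: m_A = 951×0.817 + (1−0.066)·(1−0.558)·m_A, so m_A = 776.97/0.5872 = 1323.2 kg/s.
F13 = (1−0.558)×1323.2 + 2636.9 = 3221.7 kg/s.
Purge F6 = 0.066×3221.7 = 212.63 kg/s.

212.6 kg/s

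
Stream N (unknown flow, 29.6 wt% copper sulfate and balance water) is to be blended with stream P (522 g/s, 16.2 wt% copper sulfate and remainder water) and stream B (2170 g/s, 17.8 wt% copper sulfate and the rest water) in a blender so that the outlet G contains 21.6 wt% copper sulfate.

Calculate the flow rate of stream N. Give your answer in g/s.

Let N be the unknown flow. Total out = 2692 + N.
copper sulfate balance: 470.82 + 0.296·N = 0.216·(2692 + N)
(0.296 − 0.216)·N = 0.216×2692 − 470.82 = 110.65
N = 110.65 / 0.080 = 1383.1 g/s

1383 g/s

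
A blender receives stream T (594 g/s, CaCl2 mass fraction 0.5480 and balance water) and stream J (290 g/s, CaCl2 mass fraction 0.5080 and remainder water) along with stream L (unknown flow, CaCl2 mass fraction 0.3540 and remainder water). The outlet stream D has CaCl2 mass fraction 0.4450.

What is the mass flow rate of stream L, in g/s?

873.1 g/s

Let L be the unknown flow. Total out = 884 + L.
CaCl2 balance: 472.83 + 0.354·L = 0.445·(884 + L)
(0.354 − 0.445)·L = 0.445×884 − 472.83 = -79.452
L = -79.452 / -0.091 = 873.1 g/s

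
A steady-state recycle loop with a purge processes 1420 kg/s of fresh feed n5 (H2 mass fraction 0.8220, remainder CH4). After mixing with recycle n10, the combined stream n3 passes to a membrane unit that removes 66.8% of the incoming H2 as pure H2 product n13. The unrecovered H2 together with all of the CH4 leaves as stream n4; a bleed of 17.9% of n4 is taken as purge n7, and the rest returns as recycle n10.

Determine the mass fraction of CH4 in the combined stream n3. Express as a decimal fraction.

0.4681

CH4 enters only via n5 and leaves only via the purge: 1420×0.178 = 0.179×(CH4 in n4), and the membrane unit passes all CH4, so CH4 in n3 = CH4 in n4 = 1412.1 kg/s.
H2 in n3: m_A = 1420×0.822 + (1−0.179)·(1−0.668)·m_A, so m_A = 1167.2/0.7274 = 1604.6 kg/s.
n3 = 1604.6 + 1412.1 = 3016.7 kg/s.
CH4 fraction in n3 = 1412.1/3016.7 = 0.4681.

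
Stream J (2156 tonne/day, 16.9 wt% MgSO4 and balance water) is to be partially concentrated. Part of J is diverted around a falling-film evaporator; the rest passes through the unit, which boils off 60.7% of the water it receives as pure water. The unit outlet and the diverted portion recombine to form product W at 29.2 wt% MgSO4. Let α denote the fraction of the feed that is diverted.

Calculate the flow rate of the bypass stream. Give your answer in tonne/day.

All 2156×0.169 = 364.36 tonne/day of MgSO4 reaches W, so W = 364.36/0.292 = 1247.8 tonne/day and vapour = 908.18 tonne/day.
The evaporator receives (1−α)·2156 of feed at 0.831 water and removes 0.607 of that water:
0.607×0.831×(1−α)×2156 = 908.18
(1−α) = 908.18/1087.5 = 0.8351;  α = 0.1649.
Bypass flow = 0.1649×2156 = 355.55 tonne/day.

355.5 tonne/day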